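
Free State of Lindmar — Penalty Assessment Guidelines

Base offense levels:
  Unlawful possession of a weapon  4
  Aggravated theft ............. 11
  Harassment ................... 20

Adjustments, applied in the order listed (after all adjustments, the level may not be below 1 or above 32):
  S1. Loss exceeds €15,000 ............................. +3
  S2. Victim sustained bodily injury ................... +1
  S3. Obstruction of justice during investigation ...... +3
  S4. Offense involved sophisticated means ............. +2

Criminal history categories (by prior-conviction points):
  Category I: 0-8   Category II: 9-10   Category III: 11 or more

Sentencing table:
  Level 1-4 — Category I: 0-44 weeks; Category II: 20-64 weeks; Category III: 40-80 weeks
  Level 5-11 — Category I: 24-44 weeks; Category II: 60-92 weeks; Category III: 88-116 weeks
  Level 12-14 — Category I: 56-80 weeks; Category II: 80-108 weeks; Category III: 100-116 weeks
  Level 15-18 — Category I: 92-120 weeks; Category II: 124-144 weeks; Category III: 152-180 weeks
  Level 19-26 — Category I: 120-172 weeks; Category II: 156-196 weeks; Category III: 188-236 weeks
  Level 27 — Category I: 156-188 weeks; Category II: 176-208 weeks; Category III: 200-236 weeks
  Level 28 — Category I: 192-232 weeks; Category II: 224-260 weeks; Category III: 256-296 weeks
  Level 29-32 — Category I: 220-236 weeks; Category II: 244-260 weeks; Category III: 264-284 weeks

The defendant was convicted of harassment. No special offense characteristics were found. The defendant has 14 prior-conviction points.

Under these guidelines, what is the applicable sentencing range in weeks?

Base offense level for harassment: 20.
Final offense level: 20.
Criminal history: 14 prior points → Category III (11+).
Level 20 falls in the 19-26 band.
Grid: Level 19-26 × Category III = 188-236 weeks.

188-236 weeks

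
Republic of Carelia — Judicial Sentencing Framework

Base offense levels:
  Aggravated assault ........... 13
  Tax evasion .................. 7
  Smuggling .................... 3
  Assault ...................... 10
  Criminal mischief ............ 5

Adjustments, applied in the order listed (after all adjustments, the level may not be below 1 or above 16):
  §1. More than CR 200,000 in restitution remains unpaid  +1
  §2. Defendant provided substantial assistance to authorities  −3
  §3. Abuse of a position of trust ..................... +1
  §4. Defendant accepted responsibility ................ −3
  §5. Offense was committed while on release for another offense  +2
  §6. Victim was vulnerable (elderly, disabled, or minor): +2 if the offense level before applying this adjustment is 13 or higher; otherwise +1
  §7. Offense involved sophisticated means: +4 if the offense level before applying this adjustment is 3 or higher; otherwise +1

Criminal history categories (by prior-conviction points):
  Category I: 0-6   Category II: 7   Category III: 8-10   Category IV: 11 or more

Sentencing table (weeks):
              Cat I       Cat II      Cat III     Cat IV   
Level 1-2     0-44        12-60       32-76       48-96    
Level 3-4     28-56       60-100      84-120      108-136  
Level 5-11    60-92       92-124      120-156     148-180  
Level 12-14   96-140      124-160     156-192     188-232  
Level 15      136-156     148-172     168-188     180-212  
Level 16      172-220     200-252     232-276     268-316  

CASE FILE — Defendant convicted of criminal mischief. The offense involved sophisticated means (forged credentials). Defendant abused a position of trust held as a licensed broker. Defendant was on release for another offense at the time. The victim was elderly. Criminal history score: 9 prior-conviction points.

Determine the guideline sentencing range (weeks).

Base offense level for criminal mischief: 5.
§1 does not apply.
§2 does not apply.
§3 applies: 5 + 1 = 6.
§5 applies: 6 + 2 = 8.
§6 applies (level before this adjustment is 8 < 13, so +1): 8 + 1 = 9.
§7 applies (level before this adjustment is 9 ≥ 3, so +4): 9 + 4 = 13.
Final offense level: 13.
Criminal history: 9 prior points → Category III (8-10).
Level 13 falls in the 12-14 band.
Grid: Level 12-14 × Category III = 156-192 weeks.

156-192 weeks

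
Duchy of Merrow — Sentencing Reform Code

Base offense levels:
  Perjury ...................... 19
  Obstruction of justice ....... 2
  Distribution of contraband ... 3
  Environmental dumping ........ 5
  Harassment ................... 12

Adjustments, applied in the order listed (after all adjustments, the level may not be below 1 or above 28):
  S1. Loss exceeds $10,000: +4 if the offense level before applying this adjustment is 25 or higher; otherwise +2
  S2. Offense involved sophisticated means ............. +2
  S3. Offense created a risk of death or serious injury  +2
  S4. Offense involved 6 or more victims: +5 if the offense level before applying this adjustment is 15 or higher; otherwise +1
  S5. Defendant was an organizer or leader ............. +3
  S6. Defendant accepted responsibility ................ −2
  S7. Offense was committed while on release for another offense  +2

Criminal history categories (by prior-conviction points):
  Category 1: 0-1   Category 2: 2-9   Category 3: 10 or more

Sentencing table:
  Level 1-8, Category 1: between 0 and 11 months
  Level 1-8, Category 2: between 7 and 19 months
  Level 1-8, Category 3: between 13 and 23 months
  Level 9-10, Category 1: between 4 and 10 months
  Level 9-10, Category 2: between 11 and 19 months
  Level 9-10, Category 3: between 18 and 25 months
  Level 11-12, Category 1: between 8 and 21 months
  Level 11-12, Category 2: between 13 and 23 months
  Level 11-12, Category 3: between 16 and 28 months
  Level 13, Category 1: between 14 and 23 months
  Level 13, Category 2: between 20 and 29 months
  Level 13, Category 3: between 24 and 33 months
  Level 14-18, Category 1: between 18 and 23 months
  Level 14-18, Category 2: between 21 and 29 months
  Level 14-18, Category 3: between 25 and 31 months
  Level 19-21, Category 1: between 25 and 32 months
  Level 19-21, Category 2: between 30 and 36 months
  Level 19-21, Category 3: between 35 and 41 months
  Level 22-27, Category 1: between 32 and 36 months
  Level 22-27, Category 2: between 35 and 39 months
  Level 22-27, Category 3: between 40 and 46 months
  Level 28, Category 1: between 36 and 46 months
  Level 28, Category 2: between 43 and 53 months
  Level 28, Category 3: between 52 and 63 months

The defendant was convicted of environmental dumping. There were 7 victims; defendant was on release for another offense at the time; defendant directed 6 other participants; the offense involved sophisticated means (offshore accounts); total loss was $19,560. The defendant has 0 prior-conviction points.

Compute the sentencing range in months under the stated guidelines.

18-23 months

Base offense level for environmental dumping: 5.
S1 applies (level before this adjustment is 5 < 25, so +2): 5 + 2 = 7.
S2 applies: 7 + 2 = 9.
S3 does not apply.
S4 applies (level before this adjustment is 9 < 15, so +1): 9 + 1 = 10.
S5 applies: 10 + 3 = 13.
S6 does not apply.
S7 applies: 13 + 2 = 15.
Final offense level: 15.
Criminal history: 0 prior points → Category 1 (0-1).
Level 15 falls in the 14-18 band.
Grid: Level 14-18 × Category 1 = 18-23 months.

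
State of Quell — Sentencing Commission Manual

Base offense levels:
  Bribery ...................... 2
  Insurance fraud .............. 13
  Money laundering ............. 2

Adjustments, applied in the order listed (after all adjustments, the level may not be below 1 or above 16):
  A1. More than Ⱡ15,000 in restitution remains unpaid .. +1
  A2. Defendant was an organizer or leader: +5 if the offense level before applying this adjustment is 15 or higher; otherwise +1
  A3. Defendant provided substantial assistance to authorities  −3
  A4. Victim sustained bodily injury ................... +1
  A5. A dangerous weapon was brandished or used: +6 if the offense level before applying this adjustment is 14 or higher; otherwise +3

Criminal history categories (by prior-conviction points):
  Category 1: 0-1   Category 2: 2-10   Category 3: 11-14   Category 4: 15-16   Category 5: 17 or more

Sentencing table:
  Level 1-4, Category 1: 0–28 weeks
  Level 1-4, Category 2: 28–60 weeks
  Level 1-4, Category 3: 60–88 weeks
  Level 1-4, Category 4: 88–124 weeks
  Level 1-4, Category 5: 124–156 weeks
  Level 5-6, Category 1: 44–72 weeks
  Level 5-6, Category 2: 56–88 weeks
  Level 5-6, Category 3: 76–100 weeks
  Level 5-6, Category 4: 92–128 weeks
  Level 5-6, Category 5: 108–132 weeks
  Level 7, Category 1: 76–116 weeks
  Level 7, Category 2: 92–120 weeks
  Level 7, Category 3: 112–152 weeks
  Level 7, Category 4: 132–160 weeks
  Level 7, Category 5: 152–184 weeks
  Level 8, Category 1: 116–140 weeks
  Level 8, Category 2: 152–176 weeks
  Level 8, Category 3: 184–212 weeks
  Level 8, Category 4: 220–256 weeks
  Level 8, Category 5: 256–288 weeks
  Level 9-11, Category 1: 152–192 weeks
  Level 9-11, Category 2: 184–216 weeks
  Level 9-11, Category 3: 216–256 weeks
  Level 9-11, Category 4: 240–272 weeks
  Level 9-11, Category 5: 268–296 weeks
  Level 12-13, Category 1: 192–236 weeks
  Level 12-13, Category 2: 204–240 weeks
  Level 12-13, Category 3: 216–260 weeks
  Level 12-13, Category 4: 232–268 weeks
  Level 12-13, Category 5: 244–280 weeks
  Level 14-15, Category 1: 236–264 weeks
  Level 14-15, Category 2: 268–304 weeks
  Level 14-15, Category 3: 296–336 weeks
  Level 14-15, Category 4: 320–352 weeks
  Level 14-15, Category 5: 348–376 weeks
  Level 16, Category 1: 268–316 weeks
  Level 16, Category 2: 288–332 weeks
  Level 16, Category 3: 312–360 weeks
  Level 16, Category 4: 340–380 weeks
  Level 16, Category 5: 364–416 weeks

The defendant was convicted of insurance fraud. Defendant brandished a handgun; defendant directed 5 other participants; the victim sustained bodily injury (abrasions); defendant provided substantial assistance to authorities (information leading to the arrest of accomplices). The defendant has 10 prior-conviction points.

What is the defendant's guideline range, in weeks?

Base offense level for insurance fraud: 13.
A1 does not apply.
A2 applies (level before this adjustment is 13 < 15, so +1): 13 + 1 = 14.
A3 applies: 14 − 3 = 11.
A4 applies: 11 + 1 = 12.
A5 applies (level before this adjustment is 12 < 14, so +3): 12 + 3 = 15.
Final offense level: 15.
Criminal history: 10 prior points → Category 2 (2-10).
Level 15 falls in the 14-15 band.
Grid: Level 14-15 × Category 2 = 268-304 weeks.

268-304 weeks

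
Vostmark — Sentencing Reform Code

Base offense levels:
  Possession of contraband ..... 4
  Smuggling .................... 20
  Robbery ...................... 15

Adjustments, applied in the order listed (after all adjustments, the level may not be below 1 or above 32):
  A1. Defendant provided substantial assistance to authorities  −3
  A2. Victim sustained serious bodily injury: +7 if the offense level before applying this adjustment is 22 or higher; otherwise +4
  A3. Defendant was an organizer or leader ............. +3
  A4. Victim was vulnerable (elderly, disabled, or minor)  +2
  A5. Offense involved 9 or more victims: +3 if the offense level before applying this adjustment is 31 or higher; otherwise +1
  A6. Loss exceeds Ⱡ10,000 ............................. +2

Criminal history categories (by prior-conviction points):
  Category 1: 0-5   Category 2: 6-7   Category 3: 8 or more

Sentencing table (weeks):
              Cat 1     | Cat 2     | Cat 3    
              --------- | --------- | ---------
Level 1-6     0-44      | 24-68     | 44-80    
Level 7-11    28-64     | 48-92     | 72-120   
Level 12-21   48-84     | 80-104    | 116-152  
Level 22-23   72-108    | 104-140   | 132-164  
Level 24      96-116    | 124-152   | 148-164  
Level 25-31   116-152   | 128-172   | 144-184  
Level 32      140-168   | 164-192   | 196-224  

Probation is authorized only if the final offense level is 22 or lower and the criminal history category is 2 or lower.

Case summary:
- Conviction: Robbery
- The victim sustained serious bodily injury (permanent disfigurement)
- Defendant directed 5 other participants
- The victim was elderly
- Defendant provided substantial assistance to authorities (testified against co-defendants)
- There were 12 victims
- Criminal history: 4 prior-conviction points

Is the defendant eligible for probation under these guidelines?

Yes

Base offense level for robbery: 15.
A1 applies: 15 − 3 = 12.
A2 applies (level before this adjustment is 12 < 22, so +4): 12 + 4 = 16.
A3 applies: 16 + 3 = 19.
A4 applies: 19 + 2 = 21.
A5 applies (level before this adjustment is 21 < 31, so +1): 21 + 1 = 22.
A6 does not apply.
Final offense level: 22.
Criminal history: 4 prior points → Category 1 (0-5).
Level 22 falls in the 22-23 band.
Grid: Level 22-23 × Category 1 = 72-108 weeks.
Probation check: level 22 ≤ 22 and category 1 ≤ 2 → eligible.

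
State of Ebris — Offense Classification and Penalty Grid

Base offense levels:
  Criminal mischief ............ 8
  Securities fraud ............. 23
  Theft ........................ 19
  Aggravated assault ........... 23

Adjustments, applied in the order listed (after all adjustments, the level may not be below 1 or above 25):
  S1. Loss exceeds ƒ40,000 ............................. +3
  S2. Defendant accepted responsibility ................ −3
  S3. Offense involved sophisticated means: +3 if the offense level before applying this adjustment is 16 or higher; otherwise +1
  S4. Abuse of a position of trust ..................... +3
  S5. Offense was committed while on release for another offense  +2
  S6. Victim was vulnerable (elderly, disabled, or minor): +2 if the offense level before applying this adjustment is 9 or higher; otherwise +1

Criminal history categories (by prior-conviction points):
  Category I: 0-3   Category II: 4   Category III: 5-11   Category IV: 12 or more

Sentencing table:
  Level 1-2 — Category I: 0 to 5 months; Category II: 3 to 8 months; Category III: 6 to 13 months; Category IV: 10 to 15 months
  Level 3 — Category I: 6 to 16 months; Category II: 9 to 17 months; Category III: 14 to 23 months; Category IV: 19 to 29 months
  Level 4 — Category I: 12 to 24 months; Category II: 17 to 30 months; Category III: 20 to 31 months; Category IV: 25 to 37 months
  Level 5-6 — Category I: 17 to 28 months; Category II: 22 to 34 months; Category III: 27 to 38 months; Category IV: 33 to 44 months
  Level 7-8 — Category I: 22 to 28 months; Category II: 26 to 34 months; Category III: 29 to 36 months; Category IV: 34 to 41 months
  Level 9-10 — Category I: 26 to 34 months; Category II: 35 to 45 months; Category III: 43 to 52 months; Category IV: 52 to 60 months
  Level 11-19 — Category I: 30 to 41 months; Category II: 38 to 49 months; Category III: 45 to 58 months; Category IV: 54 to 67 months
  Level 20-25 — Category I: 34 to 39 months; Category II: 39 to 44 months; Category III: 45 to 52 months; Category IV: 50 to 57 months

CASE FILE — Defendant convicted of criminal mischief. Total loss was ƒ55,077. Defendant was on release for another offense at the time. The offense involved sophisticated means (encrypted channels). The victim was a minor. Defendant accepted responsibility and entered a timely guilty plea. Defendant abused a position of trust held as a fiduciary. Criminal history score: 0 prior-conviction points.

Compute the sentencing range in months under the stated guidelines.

Base offense level for criminal mischief: 8.
S1 applies: 8 + 3 = 11.
S2 applies: 11 − 3 = 8.
S3 applies (level before this adjustment is 8 < 16, so +1): 8 + 1 = 9.
S4 applies: 9 + 3 = 12.
S5 applies: 12 + 2 = 14.
S6 applies (level before this adjustment is 14 ≥ 9, so +2): 14 + 2 = 16.
Final offense level: 16.
Criminal history: 0 prior points → Category I (0-3).
Level 16 falls in the 11-19 band.
Grid: Level 11-19 × Category I = 30-41 months.

30-41 months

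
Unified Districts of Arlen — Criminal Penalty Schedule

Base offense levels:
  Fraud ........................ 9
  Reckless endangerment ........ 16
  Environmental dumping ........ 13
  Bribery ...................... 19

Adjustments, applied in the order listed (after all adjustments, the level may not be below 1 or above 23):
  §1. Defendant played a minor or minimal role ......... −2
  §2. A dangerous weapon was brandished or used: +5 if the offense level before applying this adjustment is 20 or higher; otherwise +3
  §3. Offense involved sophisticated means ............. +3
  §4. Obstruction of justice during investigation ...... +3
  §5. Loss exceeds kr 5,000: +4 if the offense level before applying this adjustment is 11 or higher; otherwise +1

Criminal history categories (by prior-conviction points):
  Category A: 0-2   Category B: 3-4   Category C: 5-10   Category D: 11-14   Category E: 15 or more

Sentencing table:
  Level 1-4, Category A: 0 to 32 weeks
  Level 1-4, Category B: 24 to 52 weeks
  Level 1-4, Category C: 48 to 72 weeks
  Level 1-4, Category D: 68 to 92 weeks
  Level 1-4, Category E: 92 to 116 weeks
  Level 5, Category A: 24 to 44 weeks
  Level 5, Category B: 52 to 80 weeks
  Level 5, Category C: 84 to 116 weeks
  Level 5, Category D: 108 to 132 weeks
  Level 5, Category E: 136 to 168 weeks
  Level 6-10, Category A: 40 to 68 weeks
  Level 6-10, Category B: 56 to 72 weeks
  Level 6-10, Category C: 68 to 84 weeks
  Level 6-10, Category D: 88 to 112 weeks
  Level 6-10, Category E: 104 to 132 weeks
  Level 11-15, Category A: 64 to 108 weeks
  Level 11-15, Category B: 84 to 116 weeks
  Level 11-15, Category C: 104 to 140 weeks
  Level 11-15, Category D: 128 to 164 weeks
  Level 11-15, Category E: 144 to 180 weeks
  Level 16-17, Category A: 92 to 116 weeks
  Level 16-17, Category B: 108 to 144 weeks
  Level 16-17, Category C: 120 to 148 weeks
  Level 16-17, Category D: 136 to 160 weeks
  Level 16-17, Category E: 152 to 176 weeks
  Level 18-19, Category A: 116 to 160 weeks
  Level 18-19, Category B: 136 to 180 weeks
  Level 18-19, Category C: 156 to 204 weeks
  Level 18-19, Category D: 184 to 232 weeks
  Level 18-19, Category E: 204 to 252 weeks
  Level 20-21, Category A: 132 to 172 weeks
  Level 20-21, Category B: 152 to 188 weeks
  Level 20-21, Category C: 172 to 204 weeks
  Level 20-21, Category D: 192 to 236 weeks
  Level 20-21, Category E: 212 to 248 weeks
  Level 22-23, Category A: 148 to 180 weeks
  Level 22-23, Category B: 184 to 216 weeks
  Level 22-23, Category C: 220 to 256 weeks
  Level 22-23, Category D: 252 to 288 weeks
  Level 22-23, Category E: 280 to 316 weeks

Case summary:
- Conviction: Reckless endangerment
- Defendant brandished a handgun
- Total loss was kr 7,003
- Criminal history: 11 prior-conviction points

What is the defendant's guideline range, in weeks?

Base offense level for reckless endangerment: 16.
§1 does not apply.
§2 applies (level before this adjustment is 16 < 20, so +3): 16 + 3 = 19.
§3 does not apply.
§5 applies (level before this adjustment is 19 ≥ 11, so +4): 19 + 4 = 23.
Final offense level: 23.
Criminal history: 11 prior points → Category D (11-14).
Level 23 falls in the 22-23 band.
Grid: Level 22-23 × Category D = 252-288 weeks.

252-288 weeks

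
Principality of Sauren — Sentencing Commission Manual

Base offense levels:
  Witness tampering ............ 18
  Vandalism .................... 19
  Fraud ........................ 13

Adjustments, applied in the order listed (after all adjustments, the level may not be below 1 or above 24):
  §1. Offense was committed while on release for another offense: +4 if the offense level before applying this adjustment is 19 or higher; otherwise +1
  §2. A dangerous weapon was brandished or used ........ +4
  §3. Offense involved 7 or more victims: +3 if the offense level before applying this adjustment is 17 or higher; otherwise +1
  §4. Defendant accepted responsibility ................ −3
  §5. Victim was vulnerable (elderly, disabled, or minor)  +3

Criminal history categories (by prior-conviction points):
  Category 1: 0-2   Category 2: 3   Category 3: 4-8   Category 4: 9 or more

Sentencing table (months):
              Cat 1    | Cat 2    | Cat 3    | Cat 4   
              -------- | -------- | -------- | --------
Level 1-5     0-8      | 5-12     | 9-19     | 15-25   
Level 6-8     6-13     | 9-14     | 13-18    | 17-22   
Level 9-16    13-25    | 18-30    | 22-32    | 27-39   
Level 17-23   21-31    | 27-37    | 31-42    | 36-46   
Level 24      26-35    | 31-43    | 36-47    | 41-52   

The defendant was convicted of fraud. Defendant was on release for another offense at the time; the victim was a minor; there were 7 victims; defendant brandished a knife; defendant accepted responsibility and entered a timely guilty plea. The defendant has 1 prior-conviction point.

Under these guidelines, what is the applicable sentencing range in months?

Base offense level for fraud: 13.
§1 applies (level before this adjustment is 13 < 19, so +1): 13 + 1 = 14.
§2 applies: 14 + 4 = 18.
§3 applies (level before this adjustment is 18 ≥ 17, so +3): 18 + 3 = 21.
§4 applies: 21 − 3 = 18.
§5 applies: 18 + 3 = 21.
Final offense level: 21.
Criminal history: 1 prior point → Category 1 (0-2).
Level 21 falls in the 17-23 band.
Grid: Level 17-23 × Category 1 = 21-31 months.

21-31 months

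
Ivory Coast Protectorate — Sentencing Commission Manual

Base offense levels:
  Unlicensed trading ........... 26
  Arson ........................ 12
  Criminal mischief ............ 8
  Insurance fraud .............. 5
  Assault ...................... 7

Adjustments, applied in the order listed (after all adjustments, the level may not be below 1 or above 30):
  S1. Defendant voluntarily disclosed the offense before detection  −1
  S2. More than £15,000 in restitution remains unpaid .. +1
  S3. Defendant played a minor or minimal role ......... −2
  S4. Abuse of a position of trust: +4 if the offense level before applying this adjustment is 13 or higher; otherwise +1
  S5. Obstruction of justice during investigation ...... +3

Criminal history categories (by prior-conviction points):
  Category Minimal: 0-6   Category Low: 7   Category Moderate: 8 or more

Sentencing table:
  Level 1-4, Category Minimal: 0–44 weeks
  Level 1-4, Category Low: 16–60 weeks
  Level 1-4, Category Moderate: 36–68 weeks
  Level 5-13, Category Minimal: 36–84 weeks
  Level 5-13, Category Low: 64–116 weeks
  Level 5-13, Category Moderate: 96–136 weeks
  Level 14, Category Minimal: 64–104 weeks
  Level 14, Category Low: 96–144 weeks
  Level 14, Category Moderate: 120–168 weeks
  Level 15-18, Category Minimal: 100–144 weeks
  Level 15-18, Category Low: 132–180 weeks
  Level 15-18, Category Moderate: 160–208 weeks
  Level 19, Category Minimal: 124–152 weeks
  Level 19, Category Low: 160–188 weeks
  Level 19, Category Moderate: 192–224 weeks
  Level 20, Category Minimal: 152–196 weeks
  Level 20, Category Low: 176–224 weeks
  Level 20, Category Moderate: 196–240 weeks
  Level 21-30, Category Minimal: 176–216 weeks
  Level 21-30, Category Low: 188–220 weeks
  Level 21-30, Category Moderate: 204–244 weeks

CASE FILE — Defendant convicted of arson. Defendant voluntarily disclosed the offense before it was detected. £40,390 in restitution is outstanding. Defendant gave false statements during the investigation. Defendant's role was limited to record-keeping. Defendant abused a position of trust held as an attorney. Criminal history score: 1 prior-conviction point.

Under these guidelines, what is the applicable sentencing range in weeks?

64-104 weeks

Base offense level for arson: 12.
S1 applies: 12 − 1 = 11.
S2 applies: 11 + 1 = 12.
S3 applies: 12 − 2 = 10.
S4 applies (level before this adjustment is 10 < 13, so +1): 10 + 1 = 11.
S5 applies: 11 + 3 = 14.
Final offense level: 14.
Criminal history: 1 prior point → Category Minimal (0-6).
Level 14 falls in the 14 band.
Grid: Level 14 × Category Minimal = 64-104 weeks.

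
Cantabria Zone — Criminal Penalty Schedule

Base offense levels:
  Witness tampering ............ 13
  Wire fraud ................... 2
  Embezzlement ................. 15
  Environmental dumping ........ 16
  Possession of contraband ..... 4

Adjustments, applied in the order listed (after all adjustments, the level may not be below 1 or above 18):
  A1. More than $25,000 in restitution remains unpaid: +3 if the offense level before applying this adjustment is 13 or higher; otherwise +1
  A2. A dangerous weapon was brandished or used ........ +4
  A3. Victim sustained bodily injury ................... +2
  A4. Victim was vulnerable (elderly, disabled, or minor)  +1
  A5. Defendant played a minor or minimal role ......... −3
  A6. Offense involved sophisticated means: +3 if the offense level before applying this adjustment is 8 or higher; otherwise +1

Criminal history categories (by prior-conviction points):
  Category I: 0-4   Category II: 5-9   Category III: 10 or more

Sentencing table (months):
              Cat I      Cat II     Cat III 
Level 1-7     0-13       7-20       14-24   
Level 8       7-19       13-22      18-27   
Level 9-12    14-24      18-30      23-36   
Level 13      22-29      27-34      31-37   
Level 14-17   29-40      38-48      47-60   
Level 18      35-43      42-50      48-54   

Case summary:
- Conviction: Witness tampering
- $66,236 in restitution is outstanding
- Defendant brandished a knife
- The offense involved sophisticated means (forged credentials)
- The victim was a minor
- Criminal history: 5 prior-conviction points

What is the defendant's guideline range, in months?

Base offense level for witness tampering: 13.
A1 applies (level before this adjustment is 13 ≥ 13, so +3): 13 + 3 = 16.
A2 applies: 16 + 4 = 20.
A3 does not apply.
A4 applies: 20 + 1 = 21.
A6 applies (level before this adjustment is 21 ≥ 8, so +3): 21 + 3 = 24.
Level 24 exceeds the maximum of 18; capped at 18.
Final offense level: 18.
Criminal history: 5 prior points → Category II (5-9).
Level 18 falls in the 18 band.
Grid: Level 18 × Category II = 42-50 months.

42-50 months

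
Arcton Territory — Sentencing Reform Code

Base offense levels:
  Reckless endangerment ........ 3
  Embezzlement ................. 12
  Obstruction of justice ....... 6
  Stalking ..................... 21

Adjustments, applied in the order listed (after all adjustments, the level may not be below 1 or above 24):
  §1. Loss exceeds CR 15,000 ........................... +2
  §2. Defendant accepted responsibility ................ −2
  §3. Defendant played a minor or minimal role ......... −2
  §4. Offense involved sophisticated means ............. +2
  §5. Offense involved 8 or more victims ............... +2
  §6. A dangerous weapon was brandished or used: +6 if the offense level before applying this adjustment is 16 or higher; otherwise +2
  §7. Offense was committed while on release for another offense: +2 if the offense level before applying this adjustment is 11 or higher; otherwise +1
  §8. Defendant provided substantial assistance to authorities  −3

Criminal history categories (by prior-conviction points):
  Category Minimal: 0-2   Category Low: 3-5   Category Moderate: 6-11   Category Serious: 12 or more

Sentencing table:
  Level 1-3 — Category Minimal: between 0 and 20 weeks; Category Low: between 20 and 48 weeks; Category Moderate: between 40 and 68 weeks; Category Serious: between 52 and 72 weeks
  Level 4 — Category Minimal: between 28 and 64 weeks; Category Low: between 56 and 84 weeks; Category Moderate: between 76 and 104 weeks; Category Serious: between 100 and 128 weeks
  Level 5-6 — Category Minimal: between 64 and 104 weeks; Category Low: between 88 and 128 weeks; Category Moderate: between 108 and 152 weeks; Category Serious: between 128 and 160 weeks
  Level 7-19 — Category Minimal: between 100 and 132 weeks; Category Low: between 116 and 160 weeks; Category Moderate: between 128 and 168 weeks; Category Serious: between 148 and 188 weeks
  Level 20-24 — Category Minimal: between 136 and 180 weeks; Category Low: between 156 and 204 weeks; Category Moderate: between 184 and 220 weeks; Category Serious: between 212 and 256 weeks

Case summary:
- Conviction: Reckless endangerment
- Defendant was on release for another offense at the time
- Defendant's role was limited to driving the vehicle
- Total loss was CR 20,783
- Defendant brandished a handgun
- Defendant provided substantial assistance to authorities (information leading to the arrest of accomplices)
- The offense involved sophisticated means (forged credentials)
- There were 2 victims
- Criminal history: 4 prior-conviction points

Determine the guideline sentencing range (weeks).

88-128 weeks

Base offense level for reckless endangerment: 3.
§1 applies: 3 + 2 = 5.
§2 does not apply.
§3 applies: 5 − 2 = 3.
§4 applies: 3 + 2 = 5.
§6 applies (level before this adjustment is 5 < 16, so +2): 5 + 2 = 7.
§7 applies (level before this adjustment is 7 < 11, so +1): 7 + 1 = 8.
§8 applies: 8 − 3 = 5.
Final offense level: 5.
Criminal history: 4 prior points → Category Low (3-5).
Level 5 falls in the 5-6 band.
Grid: Level 5-6 × Category Low = 88-128 weeks.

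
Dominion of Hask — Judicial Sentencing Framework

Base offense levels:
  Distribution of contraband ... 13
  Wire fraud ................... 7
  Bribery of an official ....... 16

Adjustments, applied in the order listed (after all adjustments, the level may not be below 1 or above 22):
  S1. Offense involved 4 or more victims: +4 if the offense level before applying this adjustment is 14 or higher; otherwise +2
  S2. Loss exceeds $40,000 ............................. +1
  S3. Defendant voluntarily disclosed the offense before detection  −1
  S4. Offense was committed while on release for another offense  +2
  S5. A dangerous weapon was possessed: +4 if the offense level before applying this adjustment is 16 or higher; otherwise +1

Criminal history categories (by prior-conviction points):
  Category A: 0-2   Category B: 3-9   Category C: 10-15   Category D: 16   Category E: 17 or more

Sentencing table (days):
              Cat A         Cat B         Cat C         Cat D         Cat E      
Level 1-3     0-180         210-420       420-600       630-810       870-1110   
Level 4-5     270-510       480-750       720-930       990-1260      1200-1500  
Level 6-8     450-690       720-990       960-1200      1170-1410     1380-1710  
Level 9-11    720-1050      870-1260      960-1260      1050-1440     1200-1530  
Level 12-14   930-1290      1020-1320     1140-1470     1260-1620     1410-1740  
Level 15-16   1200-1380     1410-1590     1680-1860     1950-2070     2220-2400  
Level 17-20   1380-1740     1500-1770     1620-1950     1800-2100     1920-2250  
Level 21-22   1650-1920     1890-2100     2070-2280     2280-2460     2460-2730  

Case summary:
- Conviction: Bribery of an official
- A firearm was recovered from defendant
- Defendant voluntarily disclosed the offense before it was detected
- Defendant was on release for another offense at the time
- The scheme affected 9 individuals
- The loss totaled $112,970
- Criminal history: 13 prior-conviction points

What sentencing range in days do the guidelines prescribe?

2070-2280 days

Base offense level for bribery of an official: 16.
S1 applies (level before this adjustment is 16 ≥ 14, so +4): 16 + 4 = 20.
S2 applies: 20 + 1 = 21.
S3 applies: 21 − 1 = 20.
S4 applies: 20 + 2 = 22.
S5 applies (level before this adjustment is 22 ≥ 16, so +4): 22 + 4 = 26.
Level 26 exceeds the maximum of 22; capped at 22.
Final offense level: 22.
Criminal history: 13 prior points → Category C (10-15).
Level 22 falls in the 21-22 band.
Grid: Level 21-22 × Category C = 2070-2280 days.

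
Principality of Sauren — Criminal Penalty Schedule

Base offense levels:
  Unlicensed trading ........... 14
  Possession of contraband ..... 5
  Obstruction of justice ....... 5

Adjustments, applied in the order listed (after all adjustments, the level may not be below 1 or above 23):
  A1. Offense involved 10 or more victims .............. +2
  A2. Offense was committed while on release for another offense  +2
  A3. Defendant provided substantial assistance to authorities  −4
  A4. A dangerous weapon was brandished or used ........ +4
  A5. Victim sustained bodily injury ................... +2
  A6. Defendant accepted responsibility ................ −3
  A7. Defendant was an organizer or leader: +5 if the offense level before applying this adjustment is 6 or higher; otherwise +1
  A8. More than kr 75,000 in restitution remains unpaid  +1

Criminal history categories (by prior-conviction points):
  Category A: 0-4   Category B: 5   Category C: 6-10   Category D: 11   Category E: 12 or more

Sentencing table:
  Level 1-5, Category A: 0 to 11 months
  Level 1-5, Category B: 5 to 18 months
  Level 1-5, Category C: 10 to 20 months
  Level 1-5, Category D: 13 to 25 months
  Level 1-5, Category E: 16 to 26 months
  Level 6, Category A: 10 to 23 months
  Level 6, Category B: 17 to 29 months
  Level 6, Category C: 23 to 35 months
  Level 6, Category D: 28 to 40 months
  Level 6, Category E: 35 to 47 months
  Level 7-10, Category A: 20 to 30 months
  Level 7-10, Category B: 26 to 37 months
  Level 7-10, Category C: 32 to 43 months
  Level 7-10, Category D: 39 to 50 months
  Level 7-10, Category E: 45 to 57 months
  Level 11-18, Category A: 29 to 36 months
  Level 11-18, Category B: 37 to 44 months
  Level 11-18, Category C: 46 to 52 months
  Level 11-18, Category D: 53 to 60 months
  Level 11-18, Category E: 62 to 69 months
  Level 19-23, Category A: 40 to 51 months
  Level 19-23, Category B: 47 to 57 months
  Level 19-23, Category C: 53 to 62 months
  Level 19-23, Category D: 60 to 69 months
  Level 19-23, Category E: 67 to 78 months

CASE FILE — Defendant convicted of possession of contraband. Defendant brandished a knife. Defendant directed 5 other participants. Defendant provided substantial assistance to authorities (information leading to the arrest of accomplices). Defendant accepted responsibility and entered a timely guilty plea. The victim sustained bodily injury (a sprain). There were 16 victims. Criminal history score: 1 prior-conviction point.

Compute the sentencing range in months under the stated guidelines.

29-36 months

Base offense level for possession of contraband: 5.
A1 applies: 5 + 2 = 7.
A2 does not apply.
A3 applies: 7 − 4 = 3.
A4 applies: 3 + 4 = 7.
A5 applies: 7 + 2 = 9.
A6 applies: 9 − 3 = 6.
A7 applies (level before this adjustment is 6 ≥ 6, so +5): 6 + 5 = 11.
A8 does not apply.
Final offense level: 11.
Criminal history: 1 prior point → Category A (0-4).
Level 11 falls in the 11-18 band.
Grid: Level 11-18 × Category A = 29-36 months.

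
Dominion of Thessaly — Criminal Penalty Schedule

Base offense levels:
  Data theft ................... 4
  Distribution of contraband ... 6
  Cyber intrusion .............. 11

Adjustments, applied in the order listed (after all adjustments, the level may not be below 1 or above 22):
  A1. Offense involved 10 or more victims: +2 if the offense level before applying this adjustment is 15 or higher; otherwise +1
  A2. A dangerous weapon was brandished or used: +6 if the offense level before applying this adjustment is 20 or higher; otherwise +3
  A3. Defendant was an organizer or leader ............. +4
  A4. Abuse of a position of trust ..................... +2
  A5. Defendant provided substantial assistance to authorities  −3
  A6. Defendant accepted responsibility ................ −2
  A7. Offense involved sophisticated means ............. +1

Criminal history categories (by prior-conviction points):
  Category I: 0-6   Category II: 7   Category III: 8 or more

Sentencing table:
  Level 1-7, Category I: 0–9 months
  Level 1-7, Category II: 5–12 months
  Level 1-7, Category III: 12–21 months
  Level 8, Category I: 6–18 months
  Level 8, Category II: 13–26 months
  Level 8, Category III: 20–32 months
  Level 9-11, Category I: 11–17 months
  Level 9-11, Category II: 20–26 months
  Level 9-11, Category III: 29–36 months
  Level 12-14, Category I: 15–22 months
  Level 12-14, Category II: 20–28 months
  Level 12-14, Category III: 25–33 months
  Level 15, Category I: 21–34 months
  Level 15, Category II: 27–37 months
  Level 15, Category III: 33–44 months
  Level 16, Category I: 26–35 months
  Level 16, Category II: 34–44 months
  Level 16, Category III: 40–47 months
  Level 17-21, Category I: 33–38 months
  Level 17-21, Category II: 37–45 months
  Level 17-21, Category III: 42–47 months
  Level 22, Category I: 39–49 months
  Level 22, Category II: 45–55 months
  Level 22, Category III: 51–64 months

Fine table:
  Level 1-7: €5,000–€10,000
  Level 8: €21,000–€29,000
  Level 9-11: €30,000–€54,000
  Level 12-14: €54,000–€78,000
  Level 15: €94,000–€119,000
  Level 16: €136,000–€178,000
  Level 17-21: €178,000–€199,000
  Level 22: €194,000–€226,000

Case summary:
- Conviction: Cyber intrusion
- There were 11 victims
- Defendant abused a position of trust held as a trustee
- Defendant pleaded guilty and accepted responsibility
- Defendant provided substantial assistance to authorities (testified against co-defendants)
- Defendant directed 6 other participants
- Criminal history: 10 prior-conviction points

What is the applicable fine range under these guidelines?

Base offense level for cyber intrusion: 11.
A1 applies (level before this adjustment is 11 < 15, so +1): 11 + 1 = 12.
A2 does not apply.
A3 applies: 12 + 4 = 16.
A4 applies: 16 + 2 = 18.
A5 applies: 18 − 3 = 15.
A6 applies: 15 − 2 = 13.
A7 does not apply.
Final offense level: 13.
Level 13 falls in the 12-14 band.
Fine table: Level 12-14 → €54,000–€78,000.

€54,000–€78,000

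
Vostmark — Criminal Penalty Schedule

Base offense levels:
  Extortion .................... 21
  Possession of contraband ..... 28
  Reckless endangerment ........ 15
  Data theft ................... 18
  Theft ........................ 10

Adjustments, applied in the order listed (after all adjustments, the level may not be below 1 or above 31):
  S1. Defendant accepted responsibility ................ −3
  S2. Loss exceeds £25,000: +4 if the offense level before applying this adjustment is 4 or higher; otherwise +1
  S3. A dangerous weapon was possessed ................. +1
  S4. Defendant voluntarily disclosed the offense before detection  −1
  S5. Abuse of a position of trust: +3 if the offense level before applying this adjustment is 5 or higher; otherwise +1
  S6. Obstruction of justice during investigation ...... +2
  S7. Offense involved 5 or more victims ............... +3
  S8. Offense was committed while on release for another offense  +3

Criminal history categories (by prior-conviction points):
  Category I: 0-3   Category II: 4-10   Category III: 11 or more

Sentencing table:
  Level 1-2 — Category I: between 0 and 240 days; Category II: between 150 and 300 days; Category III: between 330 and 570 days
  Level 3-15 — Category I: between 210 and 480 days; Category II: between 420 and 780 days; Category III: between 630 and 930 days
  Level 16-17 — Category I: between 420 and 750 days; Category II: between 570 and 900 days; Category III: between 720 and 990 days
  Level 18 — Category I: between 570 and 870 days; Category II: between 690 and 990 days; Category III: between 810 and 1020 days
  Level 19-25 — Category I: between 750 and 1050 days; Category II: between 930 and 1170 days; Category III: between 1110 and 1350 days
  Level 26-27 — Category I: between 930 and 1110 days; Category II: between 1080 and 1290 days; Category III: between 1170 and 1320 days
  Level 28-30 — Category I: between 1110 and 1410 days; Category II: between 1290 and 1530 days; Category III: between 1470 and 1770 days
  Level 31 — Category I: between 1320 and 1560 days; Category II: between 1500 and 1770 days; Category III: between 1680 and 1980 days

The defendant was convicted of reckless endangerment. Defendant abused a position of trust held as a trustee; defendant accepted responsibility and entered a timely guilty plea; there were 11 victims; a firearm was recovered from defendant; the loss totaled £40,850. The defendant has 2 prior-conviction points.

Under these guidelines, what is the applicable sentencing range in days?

Base offense level for reckless endangerment: 15.
S1 applies: 15 − 3 = 12.
S2 applies (level before this adjustment is 12 ≥ 4, so +4): 12 + 4 = 16.
S3 applies: 16 + 1 = 17.
S5 applies (level before this adjustment is 17 ≥ 5, so +3): 17 + 3 = 20.
S7 applies: 20 + 3 = 23.
Final offense level: 23.
Criminal history: 2 prior points → Category I (0-3).
Level 23 falls in the 19-25 band.
Grid: Level 19-25 × Category I = 750-1050 days.

750-1050 days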